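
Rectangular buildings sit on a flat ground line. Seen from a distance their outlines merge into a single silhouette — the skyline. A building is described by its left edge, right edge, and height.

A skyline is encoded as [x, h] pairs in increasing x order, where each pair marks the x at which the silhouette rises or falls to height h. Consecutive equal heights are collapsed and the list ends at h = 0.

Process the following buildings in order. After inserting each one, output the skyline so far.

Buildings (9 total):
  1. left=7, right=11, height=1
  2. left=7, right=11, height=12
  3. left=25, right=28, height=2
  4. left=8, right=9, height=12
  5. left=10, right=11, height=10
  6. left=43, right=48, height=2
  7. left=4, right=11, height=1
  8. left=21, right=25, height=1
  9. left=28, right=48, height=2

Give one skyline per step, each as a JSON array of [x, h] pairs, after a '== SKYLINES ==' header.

== SKYLINES ==
[[7,1],[11,0]]
[[7,12],[11,0]]
[[7,12],[11,0],[25,2],[28,0]]
[[7,12],[11,0],[25,2],[28,0]]
[[7,12],[11,0],[25,2],[28,0]]
[[7,12],[11,0],[25,2],[28,0],[43,2],[48,0]]
[[4,1],[7,12],[11,0],[25,2],[28,0],[43,2],[48,0]]
[[4,1],[7,12],[11,0],[21,1],[25,2],[28,0],[43,2],[48,0]]
[[4,1],[7,12],[11,0],[21,1],[25,2],[48,0]]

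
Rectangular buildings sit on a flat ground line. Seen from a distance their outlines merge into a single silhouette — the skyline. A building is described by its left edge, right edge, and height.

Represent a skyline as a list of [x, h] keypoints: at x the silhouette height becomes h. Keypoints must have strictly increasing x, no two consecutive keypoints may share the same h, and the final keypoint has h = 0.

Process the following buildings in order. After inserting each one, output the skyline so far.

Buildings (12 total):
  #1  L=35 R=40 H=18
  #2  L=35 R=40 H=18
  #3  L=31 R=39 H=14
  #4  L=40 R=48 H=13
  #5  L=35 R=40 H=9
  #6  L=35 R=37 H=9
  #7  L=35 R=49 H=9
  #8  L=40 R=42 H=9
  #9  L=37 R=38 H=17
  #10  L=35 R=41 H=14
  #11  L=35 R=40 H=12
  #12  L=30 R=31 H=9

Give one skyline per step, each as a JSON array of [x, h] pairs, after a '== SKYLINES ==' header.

== SKYLINES ==
[[35,18],[40,0]]
[[35,18],[40,0]]
[[31,14],[35,18],[40,0]]
[[31,14],[35,18],[40,13],[48,0]]
[[31,14],[35,18],[40,13],[48,0]]
[[31,14],[35,18],[40,13],[48,0]]
[[31,14],[35,18],[40,13],[48,9],[49,0]]
[[31,14],[35,18],[40,13],[48,9],[49,0]]
[[31,14],[35,18],[40,13],[48,9],[49,0]]
[[31,14],[35,18],[40,14],[41,13],[48,9],[49,0]]
[[31,14],[35,18],[40,14],[41,13],[48,9],[49,0]]
[[30,9],[31,14],[35,18],[40,14],[41,13],[48,9],[49,0]]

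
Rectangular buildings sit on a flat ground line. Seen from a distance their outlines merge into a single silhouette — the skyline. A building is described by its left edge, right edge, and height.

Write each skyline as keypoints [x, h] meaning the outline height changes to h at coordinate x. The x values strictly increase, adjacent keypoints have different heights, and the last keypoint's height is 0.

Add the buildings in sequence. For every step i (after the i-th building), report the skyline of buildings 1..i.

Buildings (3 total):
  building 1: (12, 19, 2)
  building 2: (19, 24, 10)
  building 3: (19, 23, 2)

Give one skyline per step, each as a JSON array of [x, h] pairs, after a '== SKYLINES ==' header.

== SKYLINES ==
[[12,2],[19,0]]
[[12,2],[19,10],[24,0]]
[[12,2],[19,10],[24,0]]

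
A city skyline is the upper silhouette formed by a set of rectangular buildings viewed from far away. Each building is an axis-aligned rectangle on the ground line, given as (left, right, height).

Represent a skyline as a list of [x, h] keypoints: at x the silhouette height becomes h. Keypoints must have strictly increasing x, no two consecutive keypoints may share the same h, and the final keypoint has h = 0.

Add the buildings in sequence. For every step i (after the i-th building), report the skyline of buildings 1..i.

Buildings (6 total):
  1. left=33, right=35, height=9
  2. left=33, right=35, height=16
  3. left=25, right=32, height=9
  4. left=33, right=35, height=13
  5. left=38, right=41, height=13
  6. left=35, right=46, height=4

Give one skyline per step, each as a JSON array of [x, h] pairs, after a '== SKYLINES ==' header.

== SKYLINES ==
[[33,9],[35,0]]
[[33,16],[35,0]]
[[25,9],[32,0],[33,16],[35,0]]
[[25,9],[32,0],[33,16],[35,0]]
[[25,9],[32,0],[33,16],[35,0],[38,13],[41,0]]
[[25,9],[32,0],[33,16],[35,4],[38,13],[41,4],[46,0]]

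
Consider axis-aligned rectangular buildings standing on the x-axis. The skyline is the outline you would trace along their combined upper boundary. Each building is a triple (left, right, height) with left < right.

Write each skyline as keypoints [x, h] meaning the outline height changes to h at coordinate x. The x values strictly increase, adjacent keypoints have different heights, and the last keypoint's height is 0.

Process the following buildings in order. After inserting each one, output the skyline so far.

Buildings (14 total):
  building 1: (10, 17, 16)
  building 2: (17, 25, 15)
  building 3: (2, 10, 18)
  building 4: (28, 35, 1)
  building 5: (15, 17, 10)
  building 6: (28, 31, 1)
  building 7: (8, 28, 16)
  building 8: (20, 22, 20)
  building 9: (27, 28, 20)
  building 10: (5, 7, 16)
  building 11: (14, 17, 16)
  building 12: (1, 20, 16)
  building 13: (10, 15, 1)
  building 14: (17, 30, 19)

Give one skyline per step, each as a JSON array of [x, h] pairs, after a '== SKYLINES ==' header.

== SKYLINES ==
[[10,16],[17,0]]
[[10,16],[17,15],[25,0]]
[[2,18],[10,16],[17,15],[25,0]]
[[2,18],[10,16],[17,15],[25,0],[28,1],[35,0]]
[[2,18],[10,16],[17,15],[25,0],[28,1],[35,0]]
[[2,18],[10,16],[17,15],[25,0],[28,1],[35,0]]
[[2,18],[10,16],[28,1],[35,0]]
[[2,18],[10,16],[20,20],[22,16],[28,1],[35,0]]
[[2,18],[10,16],[20,20],[22,16],[27,20],[28,1],[35,0]]
[[2,18],[10,16],[20,20],[22,16],[27,20],[28,1],[35,0]]
[[2,18],[10,16],[20,20],[22,16],[27,20],[28,1],[35,0]]
[[1,16],[2,18],[10,16],[20,20],[22,16],[27,20],[28,1],[35,0]]
[[1,16],[2,18],[10,16],[20,20],[22,16],[27,20],[28,1],[35,0]]
[[1,16],[2,18],[10,16],[17,19],[20,20],[22,19],[27,20],[28,19],[30,1],[35,0]]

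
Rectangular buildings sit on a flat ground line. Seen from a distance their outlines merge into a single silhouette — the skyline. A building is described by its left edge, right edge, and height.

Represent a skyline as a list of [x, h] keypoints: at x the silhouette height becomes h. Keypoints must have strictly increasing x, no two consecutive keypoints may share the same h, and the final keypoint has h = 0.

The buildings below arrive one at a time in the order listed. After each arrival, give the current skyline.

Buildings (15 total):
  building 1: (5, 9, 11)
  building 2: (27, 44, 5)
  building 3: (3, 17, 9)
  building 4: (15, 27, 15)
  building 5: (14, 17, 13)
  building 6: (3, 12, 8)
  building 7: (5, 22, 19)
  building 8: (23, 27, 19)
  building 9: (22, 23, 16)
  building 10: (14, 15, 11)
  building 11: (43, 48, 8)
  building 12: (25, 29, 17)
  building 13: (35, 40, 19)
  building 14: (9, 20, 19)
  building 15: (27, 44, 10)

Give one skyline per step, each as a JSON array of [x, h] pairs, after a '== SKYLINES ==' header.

== SKYLINES ==
[[5,11],[9,0]]
[[5,11],[9,0],[27,5],[44,0]]
[[3,9],[5,11],[9,9],[17,0],[27,5],[44,0]]
[[3,9],[5,11],[9,9],[15,15],[27,5],[44,0]]
[[3,9],[5,11],[9,9],[14,13],[15,15],[27,5],[44,0]]
[[3,9],[5,11],[9,9],[14,13],[15,15],[27,5],[44,0]]
[[3,9],[5,19],[22,15],[27,5],[44,0]]
[[3,9],[5,19],[22,15],[23,19],[27,5],[44,0]]
[[3,9],[5,19],[22,16],[23,19],[27,5],[44,0]]
[[3,9],[5,19],[22,16],[23,19],[27,5],[44,0]]
[[3,9],[5,19],[22,16],[23,19],[27,5],[43,8],[48,0]]
[[3,9],[5,19],[22,16],[23,19],[27,17],[29,5],[43,8],[48,0]]
[[3,9],[5,19],[22,16],[23,19],[27,17],[29,5],[35,19],[40,5],[43,8],[48,0]]
[[3,9],[5,19],[22,16],[23,19],[27,17],[29,5],[35,19],[40,5],[43,8],[48,0]]
[[3,9],[5,19],[22,16],[23,19],[27,17],[29,10],[35,19],[40,10],[44,8],[48,0]]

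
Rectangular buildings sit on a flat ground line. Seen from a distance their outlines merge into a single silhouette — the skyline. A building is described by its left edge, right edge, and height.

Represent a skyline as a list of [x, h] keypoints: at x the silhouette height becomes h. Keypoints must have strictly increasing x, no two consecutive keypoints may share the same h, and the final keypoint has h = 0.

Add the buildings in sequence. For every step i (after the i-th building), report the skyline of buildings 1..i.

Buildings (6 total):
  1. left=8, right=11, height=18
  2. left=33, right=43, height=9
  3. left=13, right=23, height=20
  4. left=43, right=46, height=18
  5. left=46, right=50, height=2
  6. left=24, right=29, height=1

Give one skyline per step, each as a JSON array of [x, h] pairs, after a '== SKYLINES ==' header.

== SKYLINES ==
[[8,18],[11,0]]
[[8,18],[11,0],[33,9],[43,0]]
[[8,18],[11,0],[13,20],[23,0],[33,9],[43,0]]
[[8,18],[11,0],[13,20],[23,0],[33,9],[43,18],[46,0]]
[[8,18],[11,0],[13,20],[23,0],[33,9],[43,18],[46,2],[50,0]]
[[8,18],[11,0],[13,20],[23,0],[24,1],[29,0],[33,9],[43,18],[46,2],[50,0]]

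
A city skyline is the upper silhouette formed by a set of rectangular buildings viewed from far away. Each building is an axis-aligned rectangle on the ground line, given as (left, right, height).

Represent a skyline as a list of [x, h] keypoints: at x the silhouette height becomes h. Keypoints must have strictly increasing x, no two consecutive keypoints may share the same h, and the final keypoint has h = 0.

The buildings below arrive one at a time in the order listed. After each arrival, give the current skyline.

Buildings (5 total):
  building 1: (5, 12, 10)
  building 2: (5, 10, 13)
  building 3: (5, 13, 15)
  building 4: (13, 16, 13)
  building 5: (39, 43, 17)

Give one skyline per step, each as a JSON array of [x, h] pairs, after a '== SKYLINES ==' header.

== SKYLINES ==
[[5,10],[12,0]]
[[5,13],[10,10],[12,0]]
[[5,15],[13,0]]
[[5,15],[13,13],[16,0]]
[[5,15],[13,13],[16,0],[39,17],[43,0]]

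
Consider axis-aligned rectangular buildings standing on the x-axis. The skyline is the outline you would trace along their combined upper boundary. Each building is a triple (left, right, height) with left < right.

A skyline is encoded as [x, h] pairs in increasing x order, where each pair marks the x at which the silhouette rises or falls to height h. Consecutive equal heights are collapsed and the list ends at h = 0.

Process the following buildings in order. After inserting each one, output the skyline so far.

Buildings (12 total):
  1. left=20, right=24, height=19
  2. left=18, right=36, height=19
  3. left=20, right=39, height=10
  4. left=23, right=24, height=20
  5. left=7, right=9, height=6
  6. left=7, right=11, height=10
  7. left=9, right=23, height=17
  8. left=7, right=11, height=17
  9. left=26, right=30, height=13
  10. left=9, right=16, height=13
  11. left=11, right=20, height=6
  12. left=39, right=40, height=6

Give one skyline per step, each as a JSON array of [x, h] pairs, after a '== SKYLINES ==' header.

== SKYLINES ==
[[20,19],[24,0]]
[[18,19],[36,0]]
[[18,19],[36,10],[39,0]]
[[18,19],[23,20],[24,19],[36,10],[39,0]]
[[7,6],[9,0],[18,19],[23,20],[24,19],[36,10],[39,0]]
[[7,10],[11,0],[18,19],[23,20],[24,19],[36,10],[39,0]]
[[7,10],[9,17],[18,19],[23,20],[24,19],[36,10],[39,0]]
[[7,17],[18,19],[23,20],[24,19],[36,10],[39,0]]
[[7,17],[18,19],[23,20],[24,19],[36,10],[39,0]]
[[7,17],[18,19],[23,20],[24,19],[36,10],[39,0]]
[[7,17],[18,19],[23,20],[24,19],[36,10],[39,0]]
[[7,17],[18,19],[23,20],[24,19],[36,10],[39,6],[40,0]]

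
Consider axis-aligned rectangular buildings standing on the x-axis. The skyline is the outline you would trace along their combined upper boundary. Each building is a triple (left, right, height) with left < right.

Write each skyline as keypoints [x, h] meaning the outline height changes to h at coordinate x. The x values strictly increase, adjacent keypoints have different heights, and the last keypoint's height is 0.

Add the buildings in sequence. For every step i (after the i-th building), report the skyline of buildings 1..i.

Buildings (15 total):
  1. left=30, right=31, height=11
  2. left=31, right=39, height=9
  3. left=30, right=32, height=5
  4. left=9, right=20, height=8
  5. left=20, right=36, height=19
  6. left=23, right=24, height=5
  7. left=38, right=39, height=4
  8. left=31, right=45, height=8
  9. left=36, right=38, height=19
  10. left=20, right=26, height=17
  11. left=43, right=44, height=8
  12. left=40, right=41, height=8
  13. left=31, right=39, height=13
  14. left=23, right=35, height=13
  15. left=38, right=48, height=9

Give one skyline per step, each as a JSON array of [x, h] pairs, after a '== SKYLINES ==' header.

== SKYLINES ==
[[30,11],[31,0]]
[[30,11],[31,9],[39,0]]
[[30,11],[31,9],[39,0]]
[[9,8],[20,0],[30,11],[31,9],[39,0]]
[[9,8],[20,19],[36,9],[39,0]]
[[9,8],[20,19],[36,9],[39,0]]
[[9,8],[20,19],[36,9],[39,0]]
[[9,8],[20,19],[36,9],[39,8],[45,0]]
[[9,8],[20,19],[38,9],[39,8],[45,0]]
[[9,8],[20,19],[38,9],[39,8],[45,0]]
[[9,8],[20,19],[38,9],[39,8],[45,0]]
[[9,8],[20,19],[38,9],[39,8],[45,0]]
[[9,8],[20,19],[38,13],[39,8],[45,0]]
[[9,8],[20,19],[38,13],[39,8],[45,0]]
[[9,8],[20,19],[38,13],[39,9],[48,0]]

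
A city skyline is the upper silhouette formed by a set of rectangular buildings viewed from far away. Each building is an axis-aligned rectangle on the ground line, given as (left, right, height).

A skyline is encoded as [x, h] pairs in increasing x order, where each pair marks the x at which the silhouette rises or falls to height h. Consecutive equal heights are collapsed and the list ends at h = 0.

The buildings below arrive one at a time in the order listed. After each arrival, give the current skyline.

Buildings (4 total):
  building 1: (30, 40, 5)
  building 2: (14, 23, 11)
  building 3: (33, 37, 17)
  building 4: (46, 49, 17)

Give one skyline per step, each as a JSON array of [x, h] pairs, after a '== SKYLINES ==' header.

== SKYLINES ==
[[30,5],[40,0]]
[[14,11],[23,0],[30,5],[40,0]]
[[14,11],[23,0],[30,5],[33,17],[37,5],[40,0]]
[[14,11],[23,0],[30,5],[33,17],[37,5],[40,0],[46,17],[49,0]]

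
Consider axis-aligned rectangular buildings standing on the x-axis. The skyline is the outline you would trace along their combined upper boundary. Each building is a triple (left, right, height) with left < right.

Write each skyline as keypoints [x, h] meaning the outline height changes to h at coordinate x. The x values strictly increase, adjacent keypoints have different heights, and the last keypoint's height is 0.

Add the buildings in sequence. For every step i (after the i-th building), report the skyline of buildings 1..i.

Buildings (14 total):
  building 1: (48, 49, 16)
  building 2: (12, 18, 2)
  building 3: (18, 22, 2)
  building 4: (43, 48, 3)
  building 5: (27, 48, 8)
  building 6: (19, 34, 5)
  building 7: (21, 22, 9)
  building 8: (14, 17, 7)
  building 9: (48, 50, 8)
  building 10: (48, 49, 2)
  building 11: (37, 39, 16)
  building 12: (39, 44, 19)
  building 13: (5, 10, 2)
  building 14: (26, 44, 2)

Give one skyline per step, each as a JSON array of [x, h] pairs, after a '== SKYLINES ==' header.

== SKYLINES ==
[[48,16],[49,0]]
[[12,2],[18,0],[48,16],[49,0]]
[[12,2],[22,0],[48,16],[49,0]]
[[12,2],[22,0],[43,3],[48,16],[49,0]]
[[12,2],[22,0],[27,8],[48,16],[49,0]]
[[12,2],[19,5],[27,8],[48,16],[49,0]]
[[12,2],[19,5],[21,9],[22,5],[27,8],[48,16],[49,0]]
[[12,2],[14,7],[17,2],[19,5],[21,9],[22,5],[27,8],[48,16],[49,0]]
[[12,2],[14,7],[17,2],[19,5],[21,9],[22,5],[27,8],[48,16],[49,8],[50,0]]
[[12,2],[14,7],[17,2],[19,5],[21,9],[22,5],[27,8],[48,16],[49,8],[50,0]]
[[12,2],[14,7],[17,2],[19,5],[21,9],[22,5],[27,8],[37,16],[39,8],[48,16],[49,8],[50,0]]
[[12,2],[14,7],[17,2],[19,5],[21,9],[22,5],[27,8],[37,16],[39,19],[44,8],[48,16],[49,8],[50,0]]
[[5,2],[10,0],[12,2],[14,7],[17,2],[19,5],[21,9],[22,5],[27,8],[37,16],[39,19],[44,8],[48,16],[49,8],[50,0]]
[[5,2],[10,0],[12,2],[14,7],[17,2],[19,5],[21,9],[22,5],[27,8],[37,16],[39,19],[44,8],[48,16],[49,8],[50,0]]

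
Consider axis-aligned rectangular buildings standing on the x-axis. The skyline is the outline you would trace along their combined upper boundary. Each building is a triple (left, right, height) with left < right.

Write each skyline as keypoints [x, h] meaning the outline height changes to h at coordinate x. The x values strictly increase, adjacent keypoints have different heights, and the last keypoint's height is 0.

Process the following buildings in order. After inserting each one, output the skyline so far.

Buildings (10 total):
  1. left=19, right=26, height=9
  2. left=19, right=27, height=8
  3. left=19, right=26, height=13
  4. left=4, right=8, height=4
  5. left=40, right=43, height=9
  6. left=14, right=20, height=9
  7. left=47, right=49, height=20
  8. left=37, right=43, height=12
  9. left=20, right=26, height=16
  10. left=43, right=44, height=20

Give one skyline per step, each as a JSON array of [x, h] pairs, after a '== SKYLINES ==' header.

== SKYLINES ==
[[19,9],[26,0]]
[[19,9],[26,8],[27,0]]
[[19,13],[26,8],[27,0]]
[[4,4],[8,0],[19,13],[26,8],[27,0]]
[[4,4],[8,0],[19,13],[26,8],[27,0],[40,9],[43,0]]
[[4,4],[8,0],[14,9],[19,13],[26,8],[27,0],[40,9],[43,0]]
[[4,4],[8,0],[14,9],[19,13],[26,8],[27,0],[40,9],[43,0],[47,20],[49,0]]
[[4,4],[8,0],[14,9],[19,13],[26,8],[27,0],[37,12],[43,0],[47,20],[49,0]]
[[4,4],[8,0],[14,9],[19,13],[20,16],[26,8],[27,0],[37,12],[43,0],[47,20],[49,0]]
[[4,4],[8,0],[14,9],[19,13],[20,16],[26,8],[27,0],[37,12],[43,20],[44,0],[47,20],[49,0]]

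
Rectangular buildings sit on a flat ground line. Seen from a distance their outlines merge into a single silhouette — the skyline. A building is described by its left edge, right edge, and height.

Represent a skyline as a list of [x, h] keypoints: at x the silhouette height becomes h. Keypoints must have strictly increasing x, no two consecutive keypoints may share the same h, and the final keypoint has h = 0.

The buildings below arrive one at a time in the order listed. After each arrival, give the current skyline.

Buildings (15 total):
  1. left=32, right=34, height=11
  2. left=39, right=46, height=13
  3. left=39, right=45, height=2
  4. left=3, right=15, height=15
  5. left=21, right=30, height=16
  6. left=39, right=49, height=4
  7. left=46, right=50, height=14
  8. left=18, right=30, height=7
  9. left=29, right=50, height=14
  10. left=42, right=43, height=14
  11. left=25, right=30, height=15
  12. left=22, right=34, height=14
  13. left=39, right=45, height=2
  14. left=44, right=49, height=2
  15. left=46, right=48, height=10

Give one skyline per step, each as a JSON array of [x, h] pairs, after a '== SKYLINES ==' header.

== SKYLINES ==
[[32,11],[34,0]]
[[32,11],[34,0],[39,13],[46,0]]
[[32,11],[34,0],[39,13],[46,0]]
[[3,15],[15,0],[32,11],[34,0],[39,13],[46,0]]
[[3,15],[15,0],[21,16],[30,0],[32,11],[34,0],[39,13],[46,0]]
[[3,15],[15,0],[21,16],[30,0],[32,11],[34,0],[39,13],[46,4],[49,0]]
[[3,15],[15,0],[21,16],[30,0],[32,11],[34,0],[39,13],[46,14],[50,0]]
[[3,15],[15,0],[18,7],[21,16],[30,0],[32,11],[34,0],[39,13],[46,14],[50,0]]
[[3,15],[15,0],[18,7],[21,16],[30,14],[50,0]]
[[3,15],[15,0],[18,7],[21,16],[30,14],[50,0]]
[[3,15],[15,0],[18,7],[21,16],[30,14],[50,0]]
[[3,15],[15,0],[18,7],[21,16],[30,14],[50,0]]
[[3,15],[15,0],[18,7],[21,16],[30,14],[50,0]]
[[3,15],[15,0],[18,7],[21,16],[30,14],[50,0]]
[[3,15],[15,0],[18,7],[21,16],[30,14],[50,0]]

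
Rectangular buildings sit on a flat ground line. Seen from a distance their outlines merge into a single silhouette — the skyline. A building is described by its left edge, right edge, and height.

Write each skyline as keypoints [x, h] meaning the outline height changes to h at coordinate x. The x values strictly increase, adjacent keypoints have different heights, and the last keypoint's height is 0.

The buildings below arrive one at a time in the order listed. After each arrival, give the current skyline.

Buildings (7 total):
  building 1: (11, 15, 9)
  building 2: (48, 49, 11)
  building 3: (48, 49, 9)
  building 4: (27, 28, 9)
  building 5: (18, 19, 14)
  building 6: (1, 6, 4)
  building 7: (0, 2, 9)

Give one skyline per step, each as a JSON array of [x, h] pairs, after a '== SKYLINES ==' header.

== SKYLINES ==
[[11,9],[15,0]]
[[11,9],[15,0],[48,11],[49,0]]
[[11,9],[15,0],[48,11],[49,0]]
[[11,9],[15,0],[27,9],[28,0],[48,11],[49,0]]
[[11,9],[15,0],[18,14],[19,0],[27,9],[28,0],[48,11],[49,0]]
[[1,4],[6,0],[11,9],[15,0],[18,14],[19,0],[27,9],[28,0],[48,11],[49,0]]
[[0,9],[2,4],[6,0],[11,9],[15,0],[18,14],[19,0],[27,9],[28,0],[48,11],[49,0]]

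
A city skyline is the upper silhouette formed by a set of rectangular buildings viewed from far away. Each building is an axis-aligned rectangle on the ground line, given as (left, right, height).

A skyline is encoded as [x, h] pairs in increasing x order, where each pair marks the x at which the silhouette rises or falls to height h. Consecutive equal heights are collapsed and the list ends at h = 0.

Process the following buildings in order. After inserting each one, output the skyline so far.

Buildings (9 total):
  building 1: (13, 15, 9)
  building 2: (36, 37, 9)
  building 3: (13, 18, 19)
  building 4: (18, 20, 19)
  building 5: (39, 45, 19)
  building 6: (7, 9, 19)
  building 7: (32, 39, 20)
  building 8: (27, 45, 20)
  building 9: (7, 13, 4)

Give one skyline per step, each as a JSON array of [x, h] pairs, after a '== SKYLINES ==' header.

== SKYLINES ==
[[13,9],[15,0]]
[[13,9],[15,0],[36,9],[37,0]]
[[13,19],[18,0],[36,9],[37,0]]
[[13,19],[20,0],[36,9],[37,0]]
[[13,19],[20,0],[36,9],[37,0],[39,19],[45,0]]
[[7,19],[9,0],[13,19],[20,0],[36,9],[37,0],[39,19],[45,0]]
[[7,19],[9,0],[13,19],[20,0],[32,20],[39,19],[45,0]]
[[7,19],[9,0],[13,19],[20,0],[27,20],[45,0]]
[[7,19],[9,4],[13,19],[20,0],[27,20],[45,0]]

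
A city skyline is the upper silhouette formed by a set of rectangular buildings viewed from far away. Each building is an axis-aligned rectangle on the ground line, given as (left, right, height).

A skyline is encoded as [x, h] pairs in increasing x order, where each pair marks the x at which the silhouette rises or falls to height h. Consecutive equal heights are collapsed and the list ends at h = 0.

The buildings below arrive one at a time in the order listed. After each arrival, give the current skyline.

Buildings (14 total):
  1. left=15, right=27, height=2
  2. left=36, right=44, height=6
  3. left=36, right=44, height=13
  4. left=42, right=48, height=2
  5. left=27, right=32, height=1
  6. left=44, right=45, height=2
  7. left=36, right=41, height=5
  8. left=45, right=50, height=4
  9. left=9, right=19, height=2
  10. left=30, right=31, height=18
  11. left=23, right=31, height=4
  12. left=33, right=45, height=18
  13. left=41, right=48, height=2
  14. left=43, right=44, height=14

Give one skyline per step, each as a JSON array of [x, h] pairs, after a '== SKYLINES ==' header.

== SKYLINES ==
[[15,2],[27,0]]
[[15,2],[27,0],[36,6],[44,0]]
[[15,2],[27,0],[36,13],[44,0]]
[[15,2],[27,0],[36,13],[44,2],[48,0]]
[[15,2],[27,1],[32,0],[36,13],[44,2],[48,0]]
[[15,2],[27,1],[32,0],[36,13],[44,2],[48,0]]
[[15,2],[27,1],[32,0],[36,13],[44,2],[48,0]]
[[15,2],[27,1],[32,0],[36,13],[44,2],[45,4],[50,0]]
[[9,2],[27,1],[32,0],[36,13],[44,2],[45,4],[50,0]]
[[9,2],[27,1],[30,18],[31,1],[32,0],[36,13],[44,2],[45,4],[50,0]]
[[9,2],[23,4],[30,18],[31,1],[32,0],[36,13],[44,2],[45,4],[50,0]]
[[9,2],[23,4],[30,18],[31,1],[32,0],[33,18],[45,4],[50,0]]
[[9,2],[23,4],[30,18],[31,1],[32,0],[33,18],[45,4],[50,0]]
[[9,2],[23,4],[30,18],[31,1],[32,0],[33,18],[45,4],[50,0]]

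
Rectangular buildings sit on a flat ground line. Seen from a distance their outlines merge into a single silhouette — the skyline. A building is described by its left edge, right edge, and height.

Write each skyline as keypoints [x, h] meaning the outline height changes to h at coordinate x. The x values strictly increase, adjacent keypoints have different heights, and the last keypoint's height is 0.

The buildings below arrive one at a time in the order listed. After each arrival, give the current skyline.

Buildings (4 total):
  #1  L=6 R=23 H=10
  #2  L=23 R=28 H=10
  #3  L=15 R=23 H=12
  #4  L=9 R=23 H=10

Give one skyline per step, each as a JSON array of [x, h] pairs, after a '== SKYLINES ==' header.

== SKYLINES ==
[[6,10],[23,0]]
[[6,10],[28,0]]
[[6,10],[15,12],[23,10],[28,0]]
[[6,10],[15,12],[23,10],[28,0]]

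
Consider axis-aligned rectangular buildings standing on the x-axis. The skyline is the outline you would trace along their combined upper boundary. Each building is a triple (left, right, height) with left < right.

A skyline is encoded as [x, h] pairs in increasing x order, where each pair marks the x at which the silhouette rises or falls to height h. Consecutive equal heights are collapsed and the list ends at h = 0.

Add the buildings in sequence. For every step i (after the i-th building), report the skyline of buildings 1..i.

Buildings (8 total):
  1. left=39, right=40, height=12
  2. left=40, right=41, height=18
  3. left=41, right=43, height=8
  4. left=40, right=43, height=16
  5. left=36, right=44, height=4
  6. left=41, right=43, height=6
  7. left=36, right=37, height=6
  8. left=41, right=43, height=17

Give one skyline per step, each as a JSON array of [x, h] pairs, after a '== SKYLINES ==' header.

== SKYLINES ==
[[39,12],[40,0]]
[[39,12],[40,18],[41,0]]
[[39,12],[40,18],[41,8],[43,0]]
[[39,12],[40,18],[41,16],[43,0]]
[[36,4],[39,12],[40,18],[41,16],[43,4],[44,0]]
[[36,4],[39,12],[40,18],[41,16],[43,4],[44,0]]
[[36,6],[37,4],[39,12],[40,18],[41,16],[43,4],[44,0]]
[[36,6],[37,4],[39,12],[40,18],[41,17],[43,4],[44,0]]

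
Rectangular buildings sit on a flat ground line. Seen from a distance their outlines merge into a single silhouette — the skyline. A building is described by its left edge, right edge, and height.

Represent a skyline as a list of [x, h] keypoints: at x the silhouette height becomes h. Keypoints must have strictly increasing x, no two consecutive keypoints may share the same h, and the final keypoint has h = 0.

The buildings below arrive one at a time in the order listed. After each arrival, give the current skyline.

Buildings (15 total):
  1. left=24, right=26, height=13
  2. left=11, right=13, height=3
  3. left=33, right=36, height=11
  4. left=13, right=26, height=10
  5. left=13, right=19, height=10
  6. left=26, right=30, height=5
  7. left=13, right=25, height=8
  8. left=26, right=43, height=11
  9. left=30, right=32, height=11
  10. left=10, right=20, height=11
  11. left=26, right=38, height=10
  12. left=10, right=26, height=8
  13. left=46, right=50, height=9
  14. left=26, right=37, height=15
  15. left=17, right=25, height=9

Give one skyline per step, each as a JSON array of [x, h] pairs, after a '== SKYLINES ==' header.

== SKYLINES ==
[[24,13],[26,0]]
[[11,3],[13,0],[24,13],[26,0]]
[[11,3],[13,0],[24,13],[26,0],[33,11],[36,0]]
[[11,3],[13,10],[24,13],[26,0],[33,11],[36,0]]
[[11,3],[13,10],[24,13],[26,0],[33,11],[36,0]]
[[11,3],[13,10],[24,13],[26,5],[30,0],[33,11],[36,0]]
[[11,3],[13,10],[24,13],[26,5],[30,0],[33,11],[36,0]]
[[11,3],[13,10],[24,13],[26,11],[43,0]]
[[11,3],[13,10],[24,13],[26,11],[43,0]]
[[10,11],[20,10],[24,13],[26,11],[43,0]]
[[10,11],[20,10],[24,13],[26,11],[43,0]]
[[10,11],[20,10],[24,13],[26,11],[43,0]]
[[10,11],[20,10],[24,13],[26,11],[43,0],[46,9],[50,0]]
[[10,11],[20,10],[24,13],[26,15],[37,11],[43,0],[46,9],[50,0]]
[[10,11],[20,10],[24,13],[26,15],[37,11],[43,0],[46,9],[50,0]]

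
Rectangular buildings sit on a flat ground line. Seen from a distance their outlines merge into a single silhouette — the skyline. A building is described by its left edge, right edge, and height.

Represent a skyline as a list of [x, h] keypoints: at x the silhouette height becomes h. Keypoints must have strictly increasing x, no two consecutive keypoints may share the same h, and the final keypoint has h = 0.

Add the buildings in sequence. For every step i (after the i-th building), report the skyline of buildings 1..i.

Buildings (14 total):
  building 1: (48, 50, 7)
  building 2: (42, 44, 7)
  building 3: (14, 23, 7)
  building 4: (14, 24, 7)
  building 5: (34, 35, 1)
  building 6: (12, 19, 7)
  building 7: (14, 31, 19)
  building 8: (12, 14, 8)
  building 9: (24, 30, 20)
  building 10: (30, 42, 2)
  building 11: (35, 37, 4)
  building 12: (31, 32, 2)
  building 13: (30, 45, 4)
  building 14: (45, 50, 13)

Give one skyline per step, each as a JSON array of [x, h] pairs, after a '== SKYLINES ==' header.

== SKYLINES ==
[[48,7],[50,0]]
[[42,7],[44,0],[48,7],[50,0]]
[[14,7],[23,0],[42,7],[44,0],[48,7],[50,0]]
[[14,7],[24,0],[42,7],[44,0],[48,7],[50,0]]
[[14,7],[24,0],[34,1],[35,0],[42,7],[44,0],[48,7],[50,0]]
[[12,7],[24,0],[34,1],[35,0],[42,7],[44,0],[48,7],[50,0]]
[[12,7],[14,19],[31,0],[34,1],[35,0],[42,7],[44,0],[48,7],[50,0]]
[[12,8],[14,19],[31,0],[34,1],[35,0],[42,7],[44,0],[48,7],[50,0]]
[[12,8],[14,19],[24,20],[30,19],[31,0],[34,1],[35,0],[42,7],[44,0],[48,7],[50,0]]
[[12,8],[14,19],[24,20],[30,19],[31,2],[42,7],[44,0],[48,7],[50,0]]
[[12,8],[14,19],[24,20],[30,19],[31,2],[35,4],[37,2],[42,7],[44,0],[48,7],[50,0]]
[[12,8],[14,19],[24,20],[30,19],[31,2],[35,4],[37,2],[42,7],[44,0],[48,7],[50,0]]
[[12,8],[14,19],[24,20],[30,19],[31,4],[42,7],[44,4],[45,0],[48,7],[50,0]]
[[12,8],[14,19],[24,20],[30,19],[31,4],[42,7],[44,4],[45,13],[50,0]]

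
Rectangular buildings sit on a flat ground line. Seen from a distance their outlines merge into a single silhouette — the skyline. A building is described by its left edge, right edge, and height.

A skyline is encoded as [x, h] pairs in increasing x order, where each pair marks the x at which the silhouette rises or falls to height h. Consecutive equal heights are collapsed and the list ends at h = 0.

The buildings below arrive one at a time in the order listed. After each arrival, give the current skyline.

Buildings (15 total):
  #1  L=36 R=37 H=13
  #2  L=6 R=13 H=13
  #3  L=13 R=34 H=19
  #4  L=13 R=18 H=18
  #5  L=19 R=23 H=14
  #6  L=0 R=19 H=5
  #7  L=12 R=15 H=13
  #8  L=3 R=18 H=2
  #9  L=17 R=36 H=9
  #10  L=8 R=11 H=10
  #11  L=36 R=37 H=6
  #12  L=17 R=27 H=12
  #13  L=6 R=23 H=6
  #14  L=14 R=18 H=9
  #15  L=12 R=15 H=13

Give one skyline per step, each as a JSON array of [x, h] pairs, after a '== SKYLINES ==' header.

== SKYLINES ==
[[36,13],[37,0]]
[[6,13],[13,0],[36,13],[37,0]]
[[6,13],[13,19],[34,0],[36,13],[37,0]]
[[6,13],[13,19],[34,0],[36,13],[37,0]]
[[6,13],[13,19],[34,0],[36,13],[37,0]]
[[0,5],[6,13],[13,19],[34,0],[36,13],[37,0]]
[[0,5],[6,13],[13,19],[34,0],[36,13],[37,0]]
[[0,5],[6,13],[13,19],[34,0],[36,13],[37,0]]
[[0,5],[6,13],[13,19],[34,9],[36,13],[37,0]]
[[0,5],[6,13],[13,19],[34,9],[36,13],[37,0]]
[[0,5],[6,13],[13,19],[34,9],[36,13],[37,0]]
[[0,5],[6,13],[13,19],[34,9],[36,13],[37,0]]
[[0,5],[6,13],[13,19],[34,9],[36,13],[37,0]]
[[0,5],[6,13],[13,19],[34,9],[36,13],[37,0]]
[[0,5],[6,13],[13,19],[34,9],[36,13],[37,0]]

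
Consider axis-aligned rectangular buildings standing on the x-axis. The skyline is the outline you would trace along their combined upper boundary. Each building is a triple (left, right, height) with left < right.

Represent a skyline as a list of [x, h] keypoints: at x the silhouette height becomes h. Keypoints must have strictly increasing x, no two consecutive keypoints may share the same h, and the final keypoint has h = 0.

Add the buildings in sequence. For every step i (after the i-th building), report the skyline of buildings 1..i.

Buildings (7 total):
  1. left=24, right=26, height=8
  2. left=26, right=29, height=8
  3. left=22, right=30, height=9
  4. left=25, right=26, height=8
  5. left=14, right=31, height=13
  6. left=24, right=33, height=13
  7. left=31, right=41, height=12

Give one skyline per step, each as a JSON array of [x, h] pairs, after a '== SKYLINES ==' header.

== SKYLINES ==
[[24,8],[26,0]]
[[24,8],[29,0]]
[[22,9],[30,0]]
[[22,9],[30,0]]
[[14,13],[31,0]]
[[14,13],[33,0]]
[[14,13],[33,12],[41,0]]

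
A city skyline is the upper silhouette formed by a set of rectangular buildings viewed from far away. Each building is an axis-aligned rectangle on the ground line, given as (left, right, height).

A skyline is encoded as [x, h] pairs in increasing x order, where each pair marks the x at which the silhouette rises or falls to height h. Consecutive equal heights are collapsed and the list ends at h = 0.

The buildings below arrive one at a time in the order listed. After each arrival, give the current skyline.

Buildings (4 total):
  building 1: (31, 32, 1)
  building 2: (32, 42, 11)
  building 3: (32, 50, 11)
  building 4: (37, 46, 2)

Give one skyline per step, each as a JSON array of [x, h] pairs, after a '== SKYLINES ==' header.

== SKYLINES ==
[[31,1],[32,0]]
[[31,1],[32,11],[42,0]]
[[31,1],[32,11],[50,0]]
[[31,1],[32,11],[50,0]]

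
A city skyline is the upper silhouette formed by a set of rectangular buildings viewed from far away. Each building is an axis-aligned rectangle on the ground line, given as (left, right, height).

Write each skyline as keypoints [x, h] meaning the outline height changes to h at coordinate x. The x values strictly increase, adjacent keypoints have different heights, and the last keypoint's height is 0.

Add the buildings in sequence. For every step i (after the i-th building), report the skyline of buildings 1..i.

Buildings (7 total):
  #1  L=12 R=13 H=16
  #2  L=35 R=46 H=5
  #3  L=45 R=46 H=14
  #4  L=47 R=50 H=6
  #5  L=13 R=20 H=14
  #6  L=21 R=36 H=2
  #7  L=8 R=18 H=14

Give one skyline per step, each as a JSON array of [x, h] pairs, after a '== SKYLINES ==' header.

== SKYLINES ==
[[12,16],[13,0]]
[[12,16],[13,0],[35,5],[46,0]]
[[12,16],[13,0],[35,5],[45,14],[46,0]]
[[12,16],[13,0],[35,5],[45,14],[46,0],[47,6],[50,0]]
[[12,16],[13,14],[20,0],[35,5],[45,14],[46,0],[47,6],[50,0]]
[[12,16],[13,14],[20,0],[21,2],[35,5],[45,14],[46,0],[47,6],[50,0]]
[[8,14],[12,16],[13,14],[20,0],[21,2],[35,5],[45,14],[46,0],[47,6],[50,0]]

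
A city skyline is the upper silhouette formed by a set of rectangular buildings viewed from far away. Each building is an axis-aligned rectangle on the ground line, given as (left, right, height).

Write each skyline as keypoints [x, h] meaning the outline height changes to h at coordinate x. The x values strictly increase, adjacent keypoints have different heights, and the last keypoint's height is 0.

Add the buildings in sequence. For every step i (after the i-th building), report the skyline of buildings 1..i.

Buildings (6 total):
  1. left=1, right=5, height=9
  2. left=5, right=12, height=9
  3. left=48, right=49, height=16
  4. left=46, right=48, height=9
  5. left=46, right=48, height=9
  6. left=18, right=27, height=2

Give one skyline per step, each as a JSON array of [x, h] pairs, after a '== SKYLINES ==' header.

== SKYLINES ==
[[1,9],[5,0]]
[[1,9],[12,0]]
[[1,9],[12,0],[48,16],[49,0]]
[[1,9],[12,0],[46,9],[48,16],[49,0]]
[[1,9],[12,0],[46,9],[48,16],[49,0]]
[[1,9],[12,0],[18,2],[27,0],[46,9],[48,16],[49,0]]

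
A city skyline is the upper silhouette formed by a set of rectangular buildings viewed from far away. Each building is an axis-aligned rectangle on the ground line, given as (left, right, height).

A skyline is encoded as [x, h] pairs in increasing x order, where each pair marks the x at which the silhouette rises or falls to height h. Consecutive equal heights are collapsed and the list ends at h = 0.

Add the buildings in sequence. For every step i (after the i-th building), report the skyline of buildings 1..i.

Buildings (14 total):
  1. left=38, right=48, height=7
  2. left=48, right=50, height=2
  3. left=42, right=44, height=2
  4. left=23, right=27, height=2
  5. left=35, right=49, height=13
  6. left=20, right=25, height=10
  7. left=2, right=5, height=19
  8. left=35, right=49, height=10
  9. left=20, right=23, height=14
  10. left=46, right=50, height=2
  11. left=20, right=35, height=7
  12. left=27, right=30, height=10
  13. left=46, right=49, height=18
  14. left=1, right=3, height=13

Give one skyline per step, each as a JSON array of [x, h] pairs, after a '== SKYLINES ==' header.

== SKYLINES ==
[[38,7],[48,0]]
[[38,7],[48,2],[50,0]]
[[38,7],[48,2],[50,0]]
[[23,2],[27,0],[38,7],[48,2],[50,0]]
[[23,2],[27,0],[35,13],[49,2],[50,0]]
[[20,10],[25,2],[27,0],[35,13],[49,2],[50,0]]
[[2,19],[5,0],[20,10],[25,2],[27,0],[35,13],[49,2],[50,0]]
[[2,19],[5,0],[20,10],[25,2],[27,0],[35,13],[49,2],[50,0]]
[[2,19],[5,0],[20,14],[23,10],[25,2],[27,0],[35,13],[49,2],[50,0]]
[[2,19],[5,0],[20,14],[23,10],[25,2],[27,0],[35,13],[49,2],[50,0]]
[[2,19],[5,0],[20,14],[23,10],[25,7],[35,13],[49,2],[50,0]]
[[2,19],[5,0],[20,14],[23,10],[25,7],[27,10],[30,7],[35,13],[49,2],[50,0]]
[[2,19],[5,0],[20,14],[23,10],[25,7],[27,10],[30,7],[35,13],[46,18],[49,2],[50,0]]
[[1,13],[2,19],[5,0],[20,14],[23,10],[25,7],[27,10],[30,7],[35,13],[46,18],[49,2],[50,0]]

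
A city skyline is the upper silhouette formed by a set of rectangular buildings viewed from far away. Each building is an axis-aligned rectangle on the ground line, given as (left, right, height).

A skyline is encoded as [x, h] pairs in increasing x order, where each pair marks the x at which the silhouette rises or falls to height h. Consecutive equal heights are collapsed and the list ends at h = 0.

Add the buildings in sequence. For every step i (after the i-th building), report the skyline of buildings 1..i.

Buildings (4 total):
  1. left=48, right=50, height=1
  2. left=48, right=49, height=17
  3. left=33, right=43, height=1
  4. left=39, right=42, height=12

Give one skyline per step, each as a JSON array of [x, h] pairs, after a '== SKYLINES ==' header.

== SKYLINES ==
[[48,1],[50,0]]
[[48,17],[49,1],[50,0]]
[[33,1],[43,0],[48,17],[49,1],[50,0]]
[[33,1],[39,12],[42,1],[43,0],[48,17],[49,1],[50,0]]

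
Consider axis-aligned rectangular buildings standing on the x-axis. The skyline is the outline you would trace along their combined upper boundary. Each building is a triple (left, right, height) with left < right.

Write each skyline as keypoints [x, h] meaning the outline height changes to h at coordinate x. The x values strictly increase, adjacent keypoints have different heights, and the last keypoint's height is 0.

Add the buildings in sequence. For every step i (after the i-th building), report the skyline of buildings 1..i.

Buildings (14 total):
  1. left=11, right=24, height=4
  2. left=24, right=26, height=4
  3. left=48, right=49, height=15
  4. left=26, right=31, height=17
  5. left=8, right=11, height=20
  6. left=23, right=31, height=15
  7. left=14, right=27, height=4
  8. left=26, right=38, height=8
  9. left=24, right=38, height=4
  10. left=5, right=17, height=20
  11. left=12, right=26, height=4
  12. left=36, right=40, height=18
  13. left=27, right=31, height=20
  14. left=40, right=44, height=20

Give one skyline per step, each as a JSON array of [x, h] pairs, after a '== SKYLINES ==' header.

== SKYLINES ==
[[11,4],[24,0]]
[[11,4],[26,0]]
[[11,4],[26,0],[48,15],[49,0]]
[[11,4],[26,17],[31,0],[48,15],[49,0]]
[[8,20],[11,4],[26,17],[31,0],[48,15],[49,0]]
[[8,20],[11,4],[23,15],[26,17],[31,0],[48,15],[49,0]]
[[8,20],[11,4],[23,15],[26,17],[31,0],[48,15],[49,0]]
[[8,20],[11,4],[23,15],[26,17],[31,8],[38,0],[48,15],[49,0]]
[[8,20],[11,4],[23,15],[26,17],[31,8],[38,0],[48,15],[49,0]]
[[5,20],[17,4],[23,15],[26,17],[31,8],[38,0],[48,15],[49,0]]
[[5,20],[17,4],[23,15],[26,17],[31,8],[38,0],[48,15],[49,0]]
[[5,20],[17,4],[23,15],[26,17],[31,8],[36,18],[40,0],[48,15],[49,0]]
[[5,20],[17,4],[23,15],[26,17],[27,20],[31,8],[36,18],[40,0],[48,15],[49,0]]
[[5,20],[17,4],[23,15],[26,17],[27,20],[31,8],[36,18],[40,20],[44,0],[48,15],[49,0]]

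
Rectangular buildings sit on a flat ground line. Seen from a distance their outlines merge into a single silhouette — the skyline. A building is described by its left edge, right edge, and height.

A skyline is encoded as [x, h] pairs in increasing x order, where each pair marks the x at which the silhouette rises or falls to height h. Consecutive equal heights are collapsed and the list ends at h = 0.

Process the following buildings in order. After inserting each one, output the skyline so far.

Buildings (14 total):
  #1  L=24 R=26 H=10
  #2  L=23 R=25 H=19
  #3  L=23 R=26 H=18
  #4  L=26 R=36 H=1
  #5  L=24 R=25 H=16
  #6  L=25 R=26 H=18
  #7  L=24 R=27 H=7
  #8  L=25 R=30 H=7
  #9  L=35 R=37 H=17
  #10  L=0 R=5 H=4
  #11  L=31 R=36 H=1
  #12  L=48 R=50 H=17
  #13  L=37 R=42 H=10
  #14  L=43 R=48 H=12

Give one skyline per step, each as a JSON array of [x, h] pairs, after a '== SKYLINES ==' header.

== SKYLINES ==
[[24,10],[26,0]]
[[23,19],[25,10],[26,0]]
[[23,19],[25,18],[26,0]]
[[23,19],[25,18],[26,1],[36,0]]
[[23,19],[25,18],[26,1],[36,0]]
[[23,19],[25,18],[26,1],[36,0]]
[[23,19],[25,18],[26,7],[27,1],[36,0]]
[[23,19],[25,18],[26,7],[30,1],[36,0]]
[[23,19],[25,18],[26,7],[30,1],[35,17],[37,0]]
[[0,4],[5,0],[23,19],[25,18],[26,7],[30,1],[35,17],[37,0]]
[[0,4],[5,0],[23,19],[25,18],[26,7],[30,1],[35,17],[37,0]]
[[0,4],[5,0],[23,19],[25,18],[26,7],[30,1],[35,17],[37,0],[48,17],[50,0]]
[[0,4],[5,0],[23,19],[25,18],[26,7],[30,1],[35,17],[37,10],[42,0],[48,17],[50,0]]
[[0,4],[5,0],[23,19],[25,18],[26,7],[30,1],[35,17],[37,10],[42,0],[43,12],[48,17],[50,0]]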